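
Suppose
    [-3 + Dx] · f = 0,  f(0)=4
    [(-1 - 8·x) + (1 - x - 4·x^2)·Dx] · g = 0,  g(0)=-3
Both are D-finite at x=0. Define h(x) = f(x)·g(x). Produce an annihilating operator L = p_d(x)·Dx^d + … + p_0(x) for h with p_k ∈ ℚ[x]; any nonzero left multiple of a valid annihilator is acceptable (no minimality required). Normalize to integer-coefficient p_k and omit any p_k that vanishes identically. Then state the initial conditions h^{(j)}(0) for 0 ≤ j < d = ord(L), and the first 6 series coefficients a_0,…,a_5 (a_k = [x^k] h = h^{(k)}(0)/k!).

L = (4 + 5·x - 12·x^2) + (-1 + x + 4·x^2)·Dx  (order 1).
h: a_k = -12, -48, -150, -396, -2073/2, -13224/5, …
ICs: h(0) = -12.

f: a_k = 4, 12, 18, 18, 27/2, 81/10, …
g: a_k = -3, -3, -15, -27, -87, -195, …
f·g: L₀ = L_f ⊗_s L_g, ord ≤ 1·1.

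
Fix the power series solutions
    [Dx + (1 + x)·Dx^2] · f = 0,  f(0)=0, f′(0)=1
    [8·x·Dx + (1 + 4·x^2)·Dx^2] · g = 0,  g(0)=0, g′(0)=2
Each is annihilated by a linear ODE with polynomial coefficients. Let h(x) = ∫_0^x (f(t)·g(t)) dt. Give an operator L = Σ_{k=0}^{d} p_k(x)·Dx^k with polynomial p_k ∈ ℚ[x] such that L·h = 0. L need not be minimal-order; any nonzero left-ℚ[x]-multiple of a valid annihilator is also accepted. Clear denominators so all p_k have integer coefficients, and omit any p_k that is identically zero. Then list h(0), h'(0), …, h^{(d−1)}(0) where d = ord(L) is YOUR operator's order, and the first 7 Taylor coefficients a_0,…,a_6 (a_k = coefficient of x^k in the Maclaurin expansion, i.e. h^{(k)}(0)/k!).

f: a_k = 0, 1, -1/2, 1/3, -1/4, 1/5, -1/6, …
g: a_k = 0, 2, 0, -8/3, 0, 32/5, 0, …
f·g: L₀ = L_f ⊗_s L_g, ord ≤ 2·2.
Integrate: L := L₀·Dx.
L = (288 + 560·x + 3584·x^2 + 8640·x^3 + 7680·x^4 + 3328·x^5 + 1024·x^7)·Dx^2 + (258 + 1840·x + 6992·x^2 + 19264·x^3 + 29440·x^4 + 23808·x^5 + 8960·x^6 + 3072·x^7 + 3584·x^8)·Dx^3 + (36 + 628·x + 2496·x^2 + 6192·x^3 + 12288·x^4 + 15936·x^5 + 12288·x^6 + 5376·x^7 + 3072·x^8 + 2048·x^9)·Dx^4 + (17 + 66·x + 241·x^2 + 608·x^3 + 1152·x^4 + 1728·x^5 + 2016·x^6 + 1536·x^7 + 768·x^8 + 512·x^9 + 256·x^10)·Dx^5  (order 5).
h: a_k = 0, 0, 0, 2/3, -1/4, -2/5, 5/36, …
ICs: h(0) = 0, h′(0) = 0, h′′(0) = 0, h′′′(0) = 4, h′′′′(0) = -6.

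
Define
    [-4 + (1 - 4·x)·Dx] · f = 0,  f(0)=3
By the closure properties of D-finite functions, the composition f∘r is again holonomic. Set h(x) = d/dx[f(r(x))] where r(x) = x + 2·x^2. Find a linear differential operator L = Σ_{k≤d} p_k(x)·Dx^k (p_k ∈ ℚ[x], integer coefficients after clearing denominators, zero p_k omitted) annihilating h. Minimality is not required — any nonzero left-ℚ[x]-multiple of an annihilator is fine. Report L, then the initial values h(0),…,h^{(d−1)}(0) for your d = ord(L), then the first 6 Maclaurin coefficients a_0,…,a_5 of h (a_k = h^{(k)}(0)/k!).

L = (12 + 48·x + 96·x^2) + (-1 + 24·x^2 + 32·x^3)·Dx  (order 1).
h: a_k = 12, 144, 1152, 8448, 57600, 377856, …
ICs: h(0) = 12.

f: a_k = 3, 12, 48, 192, 768, 3072, …
Change of var in L_f (x↦r) gives L₀.
h₀' ⇒ L via d/dx closure of L₀.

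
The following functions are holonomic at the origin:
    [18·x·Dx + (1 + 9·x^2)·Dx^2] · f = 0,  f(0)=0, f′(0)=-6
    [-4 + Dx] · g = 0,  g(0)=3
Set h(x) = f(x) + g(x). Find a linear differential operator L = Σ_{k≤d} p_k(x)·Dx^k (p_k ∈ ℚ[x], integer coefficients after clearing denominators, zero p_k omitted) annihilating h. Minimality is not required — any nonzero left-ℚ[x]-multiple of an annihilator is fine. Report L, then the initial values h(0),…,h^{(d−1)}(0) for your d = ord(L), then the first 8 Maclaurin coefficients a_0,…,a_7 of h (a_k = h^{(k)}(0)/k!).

f: a_k = 0, -6, 0, 18, 0, -486/5, 0, 4374/7, …
g: a_k = 3, 12, 24, 32, 32, 128/5, 256/15, 1024/105, …
Weyl lclm of L_f,L_g ⇒ L₀ (ord ≤ 3).
L = (36 - 144·x - 972·x^2 - 1296·x^3)·Dx + (-17 + 99·x^2 - 648·x^4)·Dx^2 + (2 + 9·x + 36·x^2 + 81·x^3 + 162·x^4)·Dx^3  (order 3).
h: a_k = 3, 6, 24, 50, 32, -358/5, 256/15, 66634/105, …
ICs: h(0) = 3, h′(0) = 6, h′′(0) = 48.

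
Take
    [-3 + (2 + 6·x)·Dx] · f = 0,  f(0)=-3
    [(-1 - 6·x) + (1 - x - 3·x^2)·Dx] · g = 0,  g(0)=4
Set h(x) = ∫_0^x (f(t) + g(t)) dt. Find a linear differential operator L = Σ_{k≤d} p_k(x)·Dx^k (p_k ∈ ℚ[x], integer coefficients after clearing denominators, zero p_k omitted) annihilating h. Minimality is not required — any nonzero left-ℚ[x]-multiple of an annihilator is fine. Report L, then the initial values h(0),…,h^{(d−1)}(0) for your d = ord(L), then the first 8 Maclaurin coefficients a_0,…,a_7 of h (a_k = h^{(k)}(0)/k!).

L = (57 + 297·x + 567·x^2 + 810·x^3)·Dx + (-41 - 246·x - 891·x^2 - 1998·x^3 - 2025·x^4)·Dx^2 + (-2 + 38·x + 186·x^2 - 54·x^3 - 918·x^4 - 810·x^5)·Dx^3  (order 3).
h: a_k = 0, 1, -1/4, 155/24, 367/64, 10943/640, 35857/1536, 443239/7168, …
ICs: h(0) = 0, h′(0) = 1, h′′(0) = -1/2.

f: a_k = -3, -9/2, 27/8, -81/16, 1215/128, -5103/256, 45927/1024, -216513/2048, …
g: a_k = 4, 4, 16, 28, 76, 160, 388, 868, …
Weyl lclm of L_f,L_g ⇒ L₀ (ord ≤ 2).
h=∫₀ˣh₀: take L = L₀·Dx.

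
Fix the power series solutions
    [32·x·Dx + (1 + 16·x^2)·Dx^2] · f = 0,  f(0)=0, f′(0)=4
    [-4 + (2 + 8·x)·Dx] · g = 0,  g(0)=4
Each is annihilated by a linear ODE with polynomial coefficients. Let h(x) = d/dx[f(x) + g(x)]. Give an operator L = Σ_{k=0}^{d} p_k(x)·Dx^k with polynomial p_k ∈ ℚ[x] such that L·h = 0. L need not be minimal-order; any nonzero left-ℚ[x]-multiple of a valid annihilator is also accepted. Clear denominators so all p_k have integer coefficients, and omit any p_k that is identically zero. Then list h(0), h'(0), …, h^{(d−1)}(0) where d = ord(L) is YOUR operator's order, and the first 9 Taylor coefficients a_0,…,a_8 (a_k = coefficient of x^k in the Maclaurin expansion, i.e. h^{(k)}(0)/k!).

f: a_k = 0, 4, 0, -64/3, 0, 1024/5, 0, -16384/7, 0, …
g: a_k = 4, 8, -8, 16, -40, 112, -336, 1056, -3432, …
Sum ⇒ L₀ = lclm(L_f,L_g) in ℚ(x)⟨Dx⟩.
Derive L from L₀ (diff closure).
L = (-32 - 320·x + 1536·x^2 + 3072·x^3) + (-22 - 128·x + 320·x^2 + 6144·x^3 + 10752·x^4)·Dx + (-1 + 12·x + 96·x^2 + 384·x^3 + 1792·x^4 + 3072·x^5)·Dx^2  (order 2).
h: a_k = 12, -16, -16, -160, 1584, -2016, -8992, -27456, 365104, …
ICs: h(0) = 12, h′(0) = -16.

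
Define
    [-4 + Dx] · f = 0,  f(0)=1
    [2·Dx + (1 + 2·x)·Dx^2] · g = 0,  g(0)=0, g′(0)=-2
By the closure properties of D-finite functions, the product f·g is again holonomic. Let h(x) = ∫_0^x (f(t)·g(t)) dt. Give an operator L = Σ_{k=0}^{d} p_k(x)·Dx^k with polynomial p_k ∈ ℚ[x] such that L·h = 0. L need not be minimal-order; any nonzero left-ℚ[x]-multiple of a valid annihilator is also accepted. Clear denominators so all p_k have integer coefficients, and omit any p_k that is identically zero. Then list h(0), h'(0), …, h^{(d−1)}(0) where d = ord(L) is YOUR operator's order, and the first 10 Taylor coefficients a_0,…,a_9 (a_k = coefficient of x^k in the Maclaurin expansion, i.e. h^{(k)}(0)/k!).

L = (8 + 32·x)·Dx + (-6 - 16·x)·Dx^2 + (1 + 2·x)·Dx^3  (order 3).
h: a_k = 0, 0, -1, -2, -8/3, -12/5, -88/45, -64/63, -272/315, 32/405, …
ICs: h(0) = 0, h′(0) = 0, h′′(0) = -2.

f: a_k = 1, 4, 8, 32/3, 32/3, 128/15, 256/45, 1024/315, 512/315, 2048/2835, …
g: a_k = 0, -2, 2, -8/3, 4, -32/5, 32/3, -128/7, 32, -512/9, …
h₀=f·g: eliminate ⇒ L₀, order ≤ 1·2.
∫: right-multiply L₀ by Dx.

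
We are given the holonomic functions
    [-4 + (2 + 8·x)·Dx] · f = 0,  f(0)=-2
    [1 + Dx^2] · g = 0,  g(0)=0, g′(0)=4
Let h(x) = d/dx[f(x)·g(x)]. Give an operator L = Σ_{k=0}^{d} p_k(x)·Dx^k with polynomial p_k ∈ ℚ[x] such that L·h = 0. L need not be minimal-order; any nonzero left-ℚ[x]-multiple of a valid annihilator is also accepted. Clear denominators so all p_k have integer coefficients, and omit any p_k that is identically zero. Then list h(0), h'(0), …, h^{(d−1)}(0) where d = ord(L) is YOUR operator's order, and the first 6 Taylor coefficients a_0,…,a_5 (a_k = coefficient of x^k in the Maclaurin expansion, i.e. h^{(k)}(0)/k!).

f: a_k = -2, -4, 4, -8, 20, -56, …
g: a_k = 0, 4, 0, -2/3, 0, 1/30, …
L₀ := L_f ⊗_s L_g (sym. prod.), ord ≤ 2.
Derive L from L₀ (diff closure).
L = (-7 + 336·x + 736·x^2 + 256·x^3 + 256·x^4) + (44 + 144·x - 192·x^2 - 256·x^3)·Dx + (13 + 112·x + 288·x^2 + 256·x^3 + 256·x^4)·Dx^2  (order 2).
h: a_k = -8, -32, 52, -352/3, 1159/3, -6564/5, …
ICs: h(0) = -8, h′(0) = -32.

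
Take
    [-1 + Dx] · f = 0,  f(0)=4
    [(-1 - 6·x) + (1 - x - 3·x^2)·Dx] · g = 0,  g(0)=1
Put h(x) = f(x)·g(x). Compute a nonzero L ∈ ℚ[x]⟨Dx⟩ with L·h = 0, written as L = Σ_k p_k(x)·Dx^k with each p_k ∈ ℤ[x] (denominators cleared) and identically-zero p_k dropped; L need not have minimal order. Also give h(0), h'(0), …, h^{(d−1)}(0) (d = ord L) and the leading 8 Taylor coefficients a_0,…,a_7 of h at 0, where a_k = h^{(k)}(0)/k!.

f: a_k = 4, 4, 2, 2/3, 1/6, 1/30, 1/180, 1/1260, …
g: a_k = 1, 1, 4, 7, 19, 40, 97, 217, …
h₀=f·g: eliminate ⇒ L₀, order ≤ 1·1.
L = (2 + 5·x - 3·x^2) + (-1 + x + 3·x^2)·Dx  (order 1).
h: a_k = 4, 8, 22, 140/3, 677/6, 3793/15, 106447/180, 850483/630, …
ICs: h(0) = 4.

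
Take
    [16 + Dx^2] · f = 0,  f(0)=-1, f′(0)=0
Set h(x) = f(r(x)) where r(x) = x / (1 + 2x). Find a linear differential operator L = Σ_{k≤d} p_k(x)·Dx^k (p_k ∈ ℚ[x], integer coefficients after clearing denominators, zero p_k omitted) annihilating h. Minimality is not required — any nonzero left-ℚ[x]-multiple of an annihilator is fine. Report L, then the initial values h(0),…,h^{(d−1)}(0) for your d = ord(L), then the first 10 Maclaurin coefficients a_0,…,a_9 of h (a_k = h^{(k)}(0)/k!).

L = 16 + (4 + 24·x + 48·x^2 + 32·x^3)·Dx + (1 + 8·x + 24·x^2 + 32·x^3 + 16·x^4)·Dx^2  (order 2).
h: a_k = -1, 0, 8, -32, 256/3, -512/3, 9856/45, 512/5, -602624/315, 2646016/315, …
ICs: h(0) = -1, h′(0) = 0.

f: a_k = -1, 0, 8, 0, -32/3, 0, 256/45, 0, -512/315, 0, …
h₀=f(r): pull back L_f along r ⇒ L₀.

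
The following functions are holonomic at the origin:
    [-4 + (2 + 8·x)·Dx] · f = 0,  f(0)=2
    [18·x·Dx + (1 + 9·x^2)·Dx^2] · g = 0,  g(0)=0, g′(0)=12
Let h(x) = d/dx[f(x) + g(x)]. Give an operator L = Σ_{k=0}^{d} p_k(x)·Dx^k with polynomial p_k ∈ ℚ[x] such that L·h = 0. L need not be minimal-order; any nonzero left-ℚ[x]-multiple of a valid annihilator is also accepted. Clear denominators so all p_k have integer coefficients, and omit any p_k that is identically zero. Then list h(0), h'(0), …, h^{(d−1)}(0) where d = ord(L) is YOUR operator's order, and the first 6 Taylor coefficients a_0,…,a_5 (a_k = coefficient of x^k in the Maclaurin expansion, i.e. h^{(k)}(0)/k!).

f: a_k = 2, 4, -4, 8, -20, 56, …
g: a_k = 0, 12, 0, -36, 0, 972/5, …
Sum ⇒ L₀ = lclm(L_f,L_g) in ℚ(x)⟨Dx⟩.
Derive L from L₀ (diff closure).
L = (-18 - 180·x + 486·x^2 + 972·x^3) + (-15 - 72·x - 9·x^2 + 1944·x^3 + 3402·x^4)·Dx + (-1 + 5·x + 54·x^2 + 153·x^3 + 567·x^4 + 972·x^5)·Dx^2  (order 2).
h: a_k = 16, -8, -84, -80, 1252, -1008, …
ICs: h(0) = 16, h′(0) = -8.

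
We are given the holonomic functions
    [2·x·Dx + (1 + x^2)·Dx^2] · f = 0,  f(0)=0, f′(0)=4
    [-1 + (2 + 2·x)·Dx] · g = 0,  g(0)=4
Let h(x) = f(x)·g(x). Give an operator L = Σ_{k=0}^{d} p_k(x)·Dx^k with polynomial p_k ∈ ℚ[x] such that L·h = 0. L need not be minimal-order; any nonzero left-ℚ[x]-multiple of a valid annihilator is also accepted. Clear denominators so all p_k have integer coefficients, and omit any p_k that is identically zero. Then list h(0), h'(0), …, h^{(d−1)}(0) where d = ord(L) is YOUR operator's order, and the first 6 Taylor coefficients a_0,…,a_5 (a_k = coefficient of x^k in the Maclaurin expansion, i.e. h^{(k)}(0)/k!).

L = (3 - 4·x - x^2) + (-4 + 4·x + 12·x^2 + 4·x^3)·Dx + (4 + 8·x + 8·x^2 + 8·x^3 + 4·x^4)·Dx^2  (order 2).
h: a_k = 0, 16, 8, -22/3, -5/3, 389/120, …
ICs: h(0) = 0, h′(0) = 16.

f: a_k = 0, 4, 0, -4/3, 0, 4/5, …
g: a_k = 4, 2, -1/2, 1/4, -5/32, 7/64, …
Sym-product of L_f,L_g gives L₀ (≤ ord 2).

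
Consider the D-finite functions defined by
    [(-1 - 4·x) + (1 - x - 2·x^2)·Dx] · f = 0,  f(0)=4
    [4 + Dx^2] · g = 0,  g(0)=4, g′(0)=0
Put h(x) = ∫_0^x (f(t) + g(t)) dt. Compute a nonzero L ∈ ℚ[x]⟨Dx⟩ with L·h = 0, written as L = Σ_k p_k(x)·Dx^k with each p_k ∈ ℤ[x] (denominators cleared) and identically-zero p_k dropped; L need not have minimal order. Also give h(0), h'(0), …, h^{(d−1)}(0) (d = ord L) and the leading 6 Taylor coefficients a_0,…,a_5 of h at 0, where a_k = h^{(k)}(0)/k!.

f: a_k = 4, 4, 12, 20, 44, 84, …
g: a_k = 4, 0, -8, 0, 8/3, 0, …
L₀ := lclm(L_f,L_g); ord L₀ ≤ 1+2.
∫: right-multiply L₀ by Dx.
L = (68 + 304·x + 200·x^2 + 320·x^3 + 160·x^4 + 128·x^5)·Dx + (-20 + 12·x + 24·x^2 + 8·x^3 + 48·x^4 + 96·x^5 + 64·x^6)·Dx^2 + (17 + 76·x + 50·x^2 + 80·x^3 + 40·x^4 + 32·x^5)·Dx^3 + (-5 + 3·x + 6·x^2 + 2·x^3 + 12·x^4 + 24·x^5 + 16·x^6)·Dx^4  (order 4).
h: a_k = 0, 8, 2, 4/3, 5, 28/3, …
ICs: h(0) = 0, h′(0) = 8, h′′(0) = 4, h′′′(0) = 8.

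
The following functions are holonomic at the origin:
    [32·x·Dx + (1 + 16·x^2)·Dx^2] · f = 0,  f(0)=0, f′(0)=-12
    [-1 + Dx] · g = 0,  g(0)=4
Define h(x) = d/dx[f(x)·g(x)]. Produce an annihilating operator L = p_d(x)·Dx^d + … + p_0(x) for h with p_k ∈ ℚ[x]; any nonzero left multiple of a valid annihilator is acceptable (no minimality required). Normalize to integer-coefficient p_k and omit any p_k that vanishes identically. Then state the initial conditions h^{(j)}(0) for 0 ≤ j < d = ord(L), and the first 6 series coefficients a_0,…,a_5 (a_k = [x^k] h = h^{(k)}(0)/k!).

f: a_k = 0, -12, 0, 64, 0, -3072/5, …
g: a_k = 4, 4, 2, 2/3, 1/6, 1/30, …
Product ⇒ symmetric product L₀, ord ≤ 2.
Differentiate: ansatz ord ≤ ord L₀ ⇒ L.
L = (-31 - 64·x + 1568·x^2 - 1024·x^3 + 256·x^4) + (30 + 96·x - 1600·x^2 + 1536·x^3 - 512·x^4)·Dx + (1 - 32·x + 32·x^2 - 512·x^3 + 256·x^4)·Dx^2  (order 2).
h: a_k = -48, -96, 696, 992, -11658, -14492, …
ICs: h(0) = -48, h′(0) = -96.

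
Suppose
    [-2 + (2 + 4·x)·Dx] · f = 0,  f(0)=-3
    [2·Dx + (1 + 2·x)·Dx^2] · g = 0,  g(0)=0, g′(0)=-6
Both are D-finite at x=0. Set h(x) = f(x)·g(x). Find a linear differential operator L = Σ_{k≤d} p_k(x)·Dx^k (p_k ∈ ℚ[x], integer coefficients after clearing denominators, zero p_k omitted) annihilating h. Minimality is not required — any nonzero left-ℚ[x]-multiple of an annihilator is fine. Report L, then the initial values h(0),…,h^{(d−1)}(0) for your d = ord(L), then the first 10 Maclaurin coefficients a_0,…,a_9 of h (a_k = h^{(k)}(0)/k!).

f: a_k = -3, -3, 3/2, -3/2, 15/8, -21/8, 63/16, -99/16, 1287/128, -2145/128, …
g: a_k = 0, -6, 6, -8, 12, -96/5, 32, -384/7, 96, -512/3, …
Product ⇒ symmetric product L₀, ord ≤ 2.
L = 1 + (1 + 4·x + 4·x^2)·Dx^2  (order 2).
h: a_k = 0, 18, 0, -3, 6, -213/20, 93/5, -9129/280, 8067/140, -46027/448, …
ICs: h(0) = 0, h′(0) = 18.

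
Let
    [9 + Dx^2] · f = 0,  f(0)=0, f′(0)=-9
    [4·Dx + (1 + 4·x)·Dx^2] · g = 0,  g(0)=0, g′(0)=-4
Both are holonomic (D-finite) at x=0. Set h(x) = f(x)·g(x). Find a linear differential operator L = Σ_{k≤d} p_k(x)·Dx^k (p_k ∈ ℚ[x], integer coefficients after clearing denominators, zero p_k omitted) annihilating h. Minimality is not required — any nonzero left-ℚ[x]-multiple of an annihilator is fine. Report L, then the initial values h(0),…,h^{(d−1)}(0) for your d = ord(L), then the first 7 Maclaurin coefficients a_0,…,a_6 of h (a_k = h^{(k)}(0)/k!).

L = (-2043 - 1296·x + 44064·x^2 + 186624·x^3 + 186624·x^4) + (72 + 5472·x + 31104·x^2 + 41472·x^3)·Dx + (-182 + 864·x + 12096·x^2 + 41472·x^3 + 41472·x^4)·Dx^2 + (8 + 608·x + 3456·x^2 + 4608·x^3)·Dx^3 + (5 + 112·x + 800·x^2 + 2304·x^3 + 2304·x^4)·Dx^4  (order 4).
h: a_k = 0, 0, 36, -72, 138, -468, 3159/2, …
ICs: h(0) = 0, h′(0) = 0, h′′(0) = 72, h′′′(0) = -432.

f: a_k = 0, -9, 0, 27/2, 0, -243/40, 0, …
g: a_k = 0, -4, 8, -64/3, 64, -1024/5, 2048/3, …
Sym-product of L_f,L_g gives L₀ (≤ ord 4).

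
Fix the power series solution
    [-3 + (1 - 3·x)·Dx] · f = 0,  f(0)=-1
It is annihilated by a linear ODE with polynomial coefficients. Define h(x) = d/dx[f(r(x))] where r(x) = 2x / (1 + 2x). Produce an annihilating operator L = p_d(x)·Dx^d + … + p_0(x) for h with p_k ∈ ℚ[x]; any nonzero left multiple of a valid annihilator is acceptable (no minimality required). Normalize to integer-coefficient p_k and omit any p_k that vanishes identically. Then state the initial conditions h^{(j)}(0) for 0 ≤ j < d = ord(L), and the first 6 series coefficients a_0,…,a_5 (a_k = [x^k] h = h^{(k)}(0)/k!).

L = 8 + (-1 + 4·x)·Dx  (order 1).
h: a_k = -6, -48, -288, -1536, -7680, -36864, …
ICs: h(0) = -6.

f: a_k = -1, -3, -9, -27, -81, -243, …
L₀ from L_f via x↦r, Dx↦r'^{-1}Dx.
Derive L from L₀ (diff closure).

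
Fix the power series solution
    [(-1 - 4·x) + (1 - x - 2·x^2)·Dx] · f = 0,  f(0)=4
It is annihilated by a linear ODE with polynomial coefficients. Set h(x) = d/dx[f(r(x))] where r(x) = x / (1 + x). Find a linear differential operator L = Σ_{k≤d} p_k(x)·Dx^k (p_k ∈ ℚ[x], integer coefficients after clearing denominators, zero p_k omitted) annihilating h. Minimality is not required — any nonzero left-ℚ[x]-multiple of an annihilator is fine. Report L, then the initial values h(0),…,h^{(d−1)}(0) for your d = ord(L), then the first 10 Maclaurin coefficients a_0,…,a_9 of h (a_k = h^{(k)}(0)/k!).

L = (4 + 12·x + 36·x^2 + 20·x^3) + (-1 - 7·x - 9·x^2 + 7·x^3 + 10·x^4)·Dx  (order 1).
h: a_k = 4, 16, 0, 64, -80, 288, -560, 1408, -3024, 6880, …
ICs: h(0) = 4.

f: a_k = 4, 4, 12, 20, 44, 84, 172, 340, 684, 1364, …
f∘r: x↦r, Dx↦Dx/r' in L_f ⇒ L₀.
h₀' ⇒ L via d/dx closure of L₀.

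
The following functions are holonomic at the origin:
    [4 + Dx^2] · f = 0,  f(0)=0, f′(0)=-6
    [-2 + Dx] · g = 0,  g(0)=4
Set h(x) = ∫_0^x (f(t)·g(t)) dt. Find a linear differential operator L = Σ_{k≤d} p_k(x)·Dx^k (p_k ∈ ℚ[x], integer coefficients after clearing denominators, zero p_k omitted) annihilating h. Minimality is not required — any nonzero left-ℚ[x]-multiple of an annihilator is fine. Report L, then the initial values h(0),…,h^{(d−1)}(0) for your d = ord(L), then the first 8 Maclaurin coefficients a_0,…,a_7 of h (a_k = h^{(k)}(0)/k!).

f: a_k = 0, -6, 0, 4, 0, -4/5, 0, 8/105, …
g: a_k = 4, 8, 8, 16/3, 8/3, 16/15, 16/45, 32/315, …
h₀=f·g: eliminate ⇒ L₀, order ≤ 2·1.
∫: right-multiply L₀ by Dx.
L = 8·Dx - 4·Dx^2 + Dx^3  (order 3).
h: a_k = 0, 0, -12, -16, -8, 0, 32/15, 128/105, …
ICs: h(0) = 0, h′(0) = 0, h′′(0) = -24.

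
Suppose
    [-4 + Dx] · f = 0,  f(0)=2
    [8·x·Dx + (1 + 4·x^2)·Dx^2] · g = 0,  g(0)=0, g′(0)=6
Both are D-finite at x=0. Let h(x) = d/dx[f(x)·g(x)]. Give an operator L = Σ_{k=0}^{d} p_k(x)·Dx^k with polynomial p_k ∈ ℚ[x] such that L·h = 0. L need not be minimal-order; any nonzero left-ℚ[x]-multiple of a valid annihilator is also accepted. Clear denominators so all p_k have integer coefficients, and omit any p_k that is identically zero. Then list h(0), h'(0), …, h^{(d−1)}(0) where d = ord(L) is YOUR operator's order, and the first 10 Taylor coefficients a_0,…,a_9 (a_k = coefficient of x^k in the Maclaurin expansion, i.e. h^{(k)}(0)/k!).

L = (8 - 64·x + 224·x^2 - 256·x^3 + 256·x^4) + (-6 + 24·x - 88·x^2 + 96·x^3 - 128·x^4)·Dx + (1 - 2·x + 8·x^2 - 8·x^3 + 16·x^4)·Dx^2  (order 2).
h: a_k = 12, 96, 240, 256, 192, 512, 3328/5, -106496/105, -62464/35, 647168/135, …
ICs: h(0) = 12, h′(0) = 96.

f: a_k = 2, 8, 16, 64/3, 64/3, 256/15, 512/45, 2048/315, 1024/315, 4096/2835, …
g: a_k = 0, 6, 0, -8, 0, 96/5, 0, -384/7, 0, 512/3, …
h₀=f·g: eliminate ⇒ L₀, order ≤ 1·2.
Derive L from L₀ (diff closure).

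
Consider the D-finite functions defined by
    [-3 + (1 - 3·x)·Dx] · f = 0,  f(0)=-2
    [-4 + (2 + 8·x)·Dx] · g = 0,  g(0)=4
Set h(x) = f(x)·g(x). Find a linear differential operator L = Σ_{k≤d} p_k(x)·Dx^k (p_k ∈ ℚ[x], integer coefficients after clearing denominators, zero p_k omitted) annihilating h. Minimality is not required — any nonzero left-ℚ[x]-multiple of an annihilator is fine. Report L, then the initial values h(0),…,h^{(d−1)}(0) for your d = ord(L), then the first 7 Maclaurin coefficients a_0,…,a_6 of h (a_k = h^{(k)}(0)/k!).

L = (5 + 6·x) + (-1 - x + 12·x^2)·Dx  (order 1).
h: a_k = -8, -40, -104, -344, -952, -3080, -8568, …
ICs: h(0) = -8.

f: a_k = -2, -6, -18, -54, -162, -486, -1458, …
g: a_k = 4, 8, -8, 16, -40, 112, -336, …
Sym-product of L_f,L_g gives L₀ (≤ ord 1).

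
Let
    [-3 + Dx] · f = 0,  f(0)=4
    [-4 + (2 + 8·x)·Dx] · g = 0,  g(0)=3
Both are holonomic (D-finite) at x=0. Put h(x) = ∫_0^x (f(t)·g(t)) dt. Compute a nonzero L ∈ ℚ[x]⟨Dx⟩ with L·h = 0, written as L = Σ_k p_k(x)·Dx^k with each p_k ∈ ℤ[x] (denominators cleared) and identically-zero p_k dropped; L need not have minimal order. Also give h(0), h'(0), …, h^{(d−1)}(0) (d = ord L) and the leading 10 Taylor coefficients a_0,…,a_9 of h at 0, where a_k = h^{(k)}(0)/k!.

L = (-5 - 12·x)·Dx + (1 + 4·x)·Dx^2  (order 2).
h: a_k = 0, 12, 30, 34, 69/2, 129/10, 631/20, -1377/28, 176247/1120, -514669/1120, …
ICs: h(0) = 0, h′(0) = 12.

f: a_k = 4, 12, 18, 18, 27/2, 81/10, 81/20, 243/140, 729/1120, 243/1120, …
g: a_k = 3, 6, -6, 12, -30, 84, -252, 792, -2574, 8580, …
L₀ := L_f ⊗_s L_g (sym. prod.), ord ≤ 1.
h=∫h₀ ⇒ L = L₀·Dx.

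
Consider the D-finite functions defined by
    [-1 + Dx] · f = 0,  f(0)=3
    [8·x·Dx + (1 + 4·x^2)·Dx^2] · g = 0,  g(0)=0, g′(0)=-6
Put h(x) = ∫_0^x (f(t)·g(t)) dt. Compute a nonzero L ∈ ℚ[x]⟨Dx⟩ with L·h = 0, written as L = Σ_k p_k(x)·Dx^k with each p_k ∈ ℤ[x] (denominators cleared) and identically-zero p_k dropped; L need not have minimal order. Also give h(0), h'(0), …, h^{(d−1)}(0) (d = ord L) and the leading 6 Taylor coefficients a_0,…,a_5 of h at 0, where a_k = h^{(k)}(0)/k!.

L = (1 - 8·x + 4·x^2)·Dx + (-2 + 8·x - 8·x^2)·Dx^2 + (1 + 4·x^2)·Dx^3  (order 3).
h: a_k = 0, 0, -9, -6, 15/4, 21/5, …
ICs: h(0) = 0, h′(0) = 0, h′′(0) = -18.

f: a_k = 3, 3, 3/2, 1/2, 1/8, 1/40, …
g: a_k = 0, -6, 0, 8, 0, -96/5, …
L₀ := L_f ⊗_s L_g (sym. prod.), ord ≤ 2.
h=∫₀ˣh₀: take L = L₀·Dx.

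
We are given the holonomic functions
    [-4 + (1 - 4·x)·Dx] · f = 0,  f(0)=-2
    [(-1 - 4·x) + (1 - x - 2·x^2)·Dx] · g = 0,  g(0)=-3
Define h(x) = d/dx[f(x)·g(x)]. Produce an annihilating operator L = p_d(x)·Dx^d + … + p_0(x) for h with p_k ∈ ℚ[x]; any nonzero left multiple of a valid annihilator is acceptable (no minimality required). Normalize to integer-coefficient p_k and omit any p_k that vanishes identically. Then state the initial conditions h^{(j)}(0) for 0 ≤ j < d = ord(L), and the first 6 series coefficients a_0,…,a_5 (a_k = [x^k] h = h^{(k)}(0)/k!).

f: a_k = -2, -8, -32, -128, -512, -2048, …
g: a_k = -3, -3, -9, -15, -33, -63, …
h₀=f·g: eliminate ⇒ L₀, order ≤ 1·1.
h=h₀': d/dx-closure on L₀ ⇒ L.
L = (46 - 108·x - 216·x^2 + 256·x^3 + 768·x^4) + (-5 + 29·x - 6·x^2 - 152·x^3 + 80·x^4 + 192·x^5)·Dx  (order 1).
h: a_k = 30, 276, 1746, 9576, 48510, 234396, …
ICs: h(0) = 30.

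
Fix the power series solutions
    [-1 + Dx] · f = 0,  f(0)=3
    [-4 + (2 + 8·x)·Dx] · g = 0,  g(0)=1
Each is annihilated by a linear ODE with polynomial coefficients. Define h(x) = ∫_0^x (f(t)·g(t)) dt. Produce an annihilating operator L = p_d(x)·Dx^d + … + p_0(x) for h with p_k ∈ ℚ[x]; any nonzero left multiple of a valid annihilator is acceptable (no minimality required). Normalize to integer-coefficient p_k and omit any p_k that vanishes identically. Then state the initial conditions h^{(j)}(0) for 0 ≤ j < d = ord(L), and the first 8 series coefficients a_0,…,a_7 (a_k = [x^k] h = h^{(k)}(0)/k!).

f: a_k = 3, 3, 3/2, 1/2, 1/8, 1/40, 1/240, 1/1680, …
g: a_k = 1, 2, -2, 4, -10, 28, -84, 264, …
L₀ := L_f ⊗_s L_g (sym. prod.), ord ≤ 1.
h=∫h₀ ⇒ L = L₀·Dx.
L = (-3 - 4·x)·Dx + (1 + 4·x)·Dx^2  (order 2).
h: a_k = 0, 3, 9/2, 1/2, 19/8, -159/40, 2371/240, -43487/1680, …
ICs: h(0) = 0, h′(0) = 3.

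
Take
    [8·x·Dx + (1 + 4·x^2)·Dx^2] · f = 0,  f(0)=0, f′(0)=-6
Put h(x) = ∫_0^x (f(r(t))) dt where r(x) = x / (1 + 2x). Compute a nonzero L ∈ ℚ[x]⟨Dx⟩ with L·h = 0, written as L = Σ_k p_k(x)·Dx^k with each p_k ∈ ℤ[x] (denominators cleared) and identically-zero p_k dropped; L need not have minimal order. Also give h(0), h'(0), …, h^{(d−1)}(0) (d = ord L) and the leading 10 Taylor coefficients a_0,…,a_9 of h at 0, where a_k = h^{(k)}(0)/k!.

f: a_k = 0, -6, 0, 8, 0, -96/5, 0, 384/7, 0, -512/3, …
L₀ from L_f via x↦r, Dx↦r'^{-1}Dx.
Integrate: L := L₀·Dx.
L = (4 + 16·x)·Dx^2 + (1 + 4·x + 8·x^2)·Dx^3  (order 3).
h: a_k = 0, 0, -3, 4, -4, 0, 64/5, -256/7, 384/7, 0, …
ICs: h(0) = 0, h′(0) = 0, h′′(0) = -6.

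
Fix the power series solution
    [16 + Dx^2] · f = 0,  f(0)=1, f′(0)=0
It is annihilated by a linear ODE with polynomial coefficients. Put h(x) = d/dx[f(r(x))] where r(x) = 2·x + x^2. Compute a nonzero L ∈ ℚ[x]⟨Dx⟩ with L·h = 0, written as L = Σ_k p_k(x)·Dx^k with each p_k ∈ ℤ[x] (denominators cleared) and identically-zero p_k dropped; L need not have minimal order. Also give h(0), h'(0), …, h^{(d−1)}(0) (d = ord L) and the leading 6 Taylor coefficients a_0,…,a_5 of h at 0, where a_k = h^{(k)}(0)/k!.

L = (67 + 256·x + 384·x^2 + 256·x^3 + 64·x^4) + (-3 - 3·x)·Dx + (1 + 2·x + x^2)·Dx^2  (order 2).
h: a_k = 0, -64, -96, 1952/3, 5120/3, -9728/15, …
ICs: h(0) = 0, h′(0) = -64.

f: a_k = 1, 0, -8, 0, 32/3, 0, …
Substitute x→r, Dx→(1/r')Dx; clear ⇒ L₀.
Derive L from L₀ (diff closure).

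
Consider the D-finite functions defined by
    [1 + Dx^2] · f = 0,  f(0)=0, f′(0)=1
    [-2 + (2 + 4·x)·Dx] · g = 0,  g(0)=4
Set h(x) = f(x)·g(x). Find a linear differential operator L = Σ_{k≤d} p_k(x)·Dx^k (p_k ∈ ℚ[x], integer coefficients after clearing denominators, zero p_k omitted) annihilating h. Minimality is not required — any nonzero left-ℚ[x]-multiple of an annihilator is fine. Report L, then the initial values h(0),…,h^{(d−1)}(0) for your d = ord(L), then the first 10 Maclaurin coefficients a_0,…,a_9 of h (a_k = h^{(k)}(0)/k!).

L = (4 + 4·x + 4·x^2) + (-2 - 4·x)·Dx + (1 + 4·x + 4·x^2)·Dx^2  (order 2).
h: a_k = 0, 4, 4, -8/3, 4/3, -32/15, 16/5, -1528/315, 484/63, -35584/2835, …
ICs: h(0) = 0, h′(0) = 4.

f: a_k = 0, 1, 0, -1/6, 0, 1/120, 0, -1/5040, 0, 1/362880, …
g: a_k = 4, 4, -2, 2, -5/2, 7/2, -21/4, 33/4, -429/32, 715/32, …
L₀ := L_f ⊗_s L_g (sym. prod.), ord ≤ 2.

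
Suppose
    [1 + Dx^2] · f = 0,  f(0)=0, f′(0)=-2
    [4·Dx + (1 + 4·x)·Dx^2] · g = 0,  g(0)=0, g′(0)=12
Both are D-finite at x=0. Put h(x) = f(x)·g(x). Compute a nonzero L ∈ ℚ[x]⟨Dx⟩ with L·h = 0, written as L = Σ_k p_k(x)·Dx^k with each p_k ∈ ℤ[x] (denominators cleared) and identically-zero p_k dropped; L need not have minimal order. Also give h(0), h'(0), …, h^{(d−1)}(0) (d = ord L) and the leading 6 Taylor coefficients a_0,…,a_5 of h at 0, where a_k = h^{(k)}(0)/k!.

L = (-147 - 144·x - 224·x^2 + 256·x^3 + 256·x^4) + (-56 - 160·x + 384·x^2 + 512·x^3)·Dx + (-150 - 160·x - 192·x^2 + 512·x^3 + 512·x^4)·Dx^2 + (-56 - 160·x + 384·x^2 + 512·x^3)·Dx^3 + (-3 - 16·x + 32·x^2 + 256·x^3 + 256·x^4)·Dx^4  (order 4).
h: a_k = 0, 0, -24, 48, -124, 376, …
ICs: h(0) = 0, h′(0) = 0, h′′(0) = -48, h′′′(0) = 288.

f: a_k = 0, -2, 0, 1/3, 0, -1/60, …
g: a_k = 0, 12, -24, 64, -192, 3072/5, …
Sym-product of L_f,L_g gives L₀ (≤ ord 4).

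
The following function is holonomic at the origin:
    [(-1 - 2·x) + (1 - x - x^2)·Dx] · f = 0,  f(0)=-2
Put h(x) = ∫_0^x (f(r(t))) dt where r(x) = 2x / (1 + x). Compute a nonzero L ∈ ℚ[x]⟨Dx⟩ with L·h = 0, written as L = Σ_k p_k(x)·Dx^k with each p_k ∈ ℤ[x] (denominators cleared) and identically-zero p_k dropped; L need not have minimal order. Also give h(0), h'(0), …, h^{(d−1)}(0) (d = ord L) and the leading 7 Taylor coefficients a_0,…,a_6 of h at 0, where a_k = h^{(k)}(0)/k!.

f: a_k = -2, -2, -4, -6, -10, -16, -26, …
f∘r: x↦r, Dx↦Dx/r' in L_f ⇒ L₀.
h=∫h₀ ⇒ L = L₀·Dx.
L = (2 + 10·x)·Dx + (-1 - x + 5·x^2 + 5·x^3)·Dx^2  (order 2).
h: a_k = 0, -2, -2, -4, -5, -12, -50/3, …
ICs: h(0) = 0, h′(0) = -2.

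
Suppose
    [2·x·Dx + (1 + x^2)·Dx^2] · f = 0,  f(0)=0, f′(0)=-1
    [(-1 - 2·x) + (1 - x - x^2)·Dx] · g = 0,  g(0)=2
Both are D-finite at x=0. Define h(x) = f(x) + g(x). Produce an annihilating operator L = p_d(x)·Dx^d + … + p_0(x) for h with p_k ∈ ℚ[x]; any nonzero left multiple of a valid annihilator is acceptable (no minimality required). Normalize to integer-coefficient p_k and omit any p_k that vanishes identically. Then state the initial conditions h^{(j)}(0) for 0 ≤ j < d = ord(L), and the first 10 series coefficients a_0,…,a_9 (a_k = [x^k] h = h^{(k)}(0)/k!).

f: a_k = 0, -1, 0, 1/3, 0, -1/5, 0, 1/7, 0, -1/9, …
g: a_k = 2, 2, 4, 6, 10, 16, 26, 42, 68, 110, …
L₀ := lclm(L_f,L_g); ord L₀ ≤ 2+1.
L = (4 - 16·x - 64·x^2 - 72·x^3 - 66·x^4 - 6·x^6)·Dx + (-10 - 24·x - 28·x^2 - 60·x^3 - 65·x^4 - 50·x^5 - 3·x^6 - 6·x^7)·Dx^2 + (2 + 2·x + 2·x^2 - 8·x^3 - 5·x^4 - 11·x^5 - 6·x^6 - x^7 - x^8)·Dx^3  (order 3).
h: a_k = 2, 1, 4, 19/3, 10, 79/5, 26, 295/7, 68, 989/9, …
ICs: h(0) = 2, h′(0) = 1, h′′(0) = 8.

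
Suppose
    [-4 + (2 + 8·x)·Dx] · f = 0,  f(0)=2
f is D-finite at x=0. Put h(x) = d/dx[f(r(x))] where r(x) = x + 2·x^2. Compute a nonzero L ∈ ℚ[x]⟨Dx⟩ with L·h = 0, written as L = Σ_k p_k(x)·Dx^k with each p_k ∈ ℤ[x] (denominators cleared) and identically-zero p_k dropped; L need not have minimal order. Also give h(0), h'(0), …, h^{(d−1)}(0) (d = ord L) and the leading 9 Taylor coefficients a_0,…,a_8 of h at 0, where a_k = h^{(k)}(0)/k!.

f: a_k = 2, 4, -4, 8, -20, 56, -168, 528, -1716, …
Substitute x→r, Dx→(1/r')Dx; clear ⇒ L₀.
Differentiate: ansatz ord ≤ ord L₀ ⇒ L.
L = 2 + (-1 - 8·x - 24·x^2 - 32·x^3)·Dx  (order 1).
h: a_k = 4, 8, -24, 48, -40, -144, 784, -1952, 1944, …
ICs: h(0) = 4.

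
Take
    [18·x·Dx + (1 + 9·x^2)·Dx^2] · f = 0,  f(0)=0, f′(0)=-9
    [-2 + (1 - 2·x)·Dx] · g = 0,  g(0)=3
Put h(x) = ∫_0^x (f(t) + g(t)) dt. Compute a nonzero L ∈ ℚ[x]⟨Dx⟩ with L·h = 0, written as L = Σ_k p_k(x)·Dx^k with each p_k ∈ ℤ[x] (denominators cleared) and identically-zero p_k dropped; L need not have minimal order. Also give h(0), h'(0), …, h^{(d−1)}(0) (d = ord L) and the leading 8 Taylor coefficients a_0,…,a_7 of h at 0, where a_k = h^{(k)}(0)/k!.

f: a_k = 0, -9, 0, 27, 0, -729/5, 0, 6561/7, …
g: a_k = 3, 6, 12, 24, 48, 96, 192, 384, …
h₀=f+g: left-lcm gives L₀, ord ≤ 3.
∫: right-multiply L₀ by Dx.
L = (36 - 288·x - 972·x^2)·Dx^2 + (-21 + 36·x - 9·x^2 - 972·x^3)·Dx^3 + (2 + 5·x + 45·x^3 - 162·x^4)·Dx^4  (order 4).
h: a_k = 0, 3, -3/2, 4, 51/4, 48/5, -83/10, 192/7, …
ICs: h(0) = 0, h′(0) = 3, h′′(0) = -3, h′′′(0) = 24.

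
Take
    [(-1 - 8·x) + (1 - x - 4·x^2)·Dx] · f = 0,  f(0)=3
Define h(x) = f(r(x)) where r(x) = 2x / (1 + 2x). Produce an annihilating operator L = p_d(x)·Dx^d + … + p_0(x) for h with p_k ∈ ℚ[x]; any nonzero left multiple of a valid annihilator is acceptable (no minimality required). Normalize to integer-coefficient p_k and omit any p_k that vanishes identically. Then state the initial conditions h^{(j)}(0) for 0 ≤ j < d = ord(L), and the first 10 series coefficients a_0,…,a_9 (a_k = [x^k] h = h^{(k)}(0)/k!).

L = (2 + 36·x) + (-1 - 4·x + 12·x^2 + 32·x^3)·Dx  (order 1).
h: a_k = 3, 6, 48, 0, 768, -1536, 15360, -55296, 356352, -1597440, …
ICs: h(0) = 3.

f: a_k = 3, 3, 15, 27, 87, 195, 543, 1323, 3495, 8787, …
h₀=f(r): pull back L_f along r ⇒ L₀.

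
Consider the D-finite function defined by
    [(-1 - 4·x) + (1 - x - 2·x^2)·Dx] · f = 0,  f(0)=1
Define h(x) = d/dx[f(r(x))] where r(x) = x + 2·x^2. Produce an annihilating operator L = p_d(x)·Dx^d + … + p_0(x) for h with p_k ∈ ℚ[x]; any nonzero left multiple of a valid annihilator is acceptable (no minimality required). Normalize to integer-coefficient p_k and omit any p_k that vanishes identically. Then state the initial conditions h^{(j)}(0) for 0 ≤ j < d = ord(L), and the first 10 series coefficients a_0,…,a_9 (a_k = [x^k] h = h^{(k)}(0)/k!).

f: a_k = 1, 1, 3, 5, 11, 21, 43, 85, 171, 341, …
h₀=f(r): pull back L_f along r ⇒ L₀.
Derive L from L₀ (diff closure).
L = (10 + 72·x + 240·x^2 + 544·x^3 + 1344·x^4 + 1920·x^5 + 1280·x^6) + (-1 - 7·x - 12·x^2 + 32·x^3 + 200·x^4 + 384·x^5 + 448·x^6 + 256·x^7)·Dx  (order 1).
h: a_k = 1, 10, 51, 212, 845, 3342, 12551, 46376, 168993, 607650, …
ICs: h(0) = 1.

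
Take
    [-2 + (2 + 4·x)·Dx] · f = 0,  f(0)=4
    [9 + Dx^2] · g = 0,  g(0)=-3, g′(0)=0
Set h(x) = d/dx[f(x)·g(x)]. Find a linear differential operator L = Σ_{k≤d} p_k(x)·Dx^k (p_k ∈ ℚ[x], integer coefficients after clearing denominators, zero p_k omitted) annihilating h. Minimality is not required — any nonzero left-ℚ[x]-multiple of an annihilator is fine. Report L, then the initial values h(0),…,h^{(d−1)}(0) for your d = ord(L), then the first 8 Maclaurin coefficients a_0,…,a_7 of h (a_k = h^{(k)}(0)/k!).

L = (14 + 84·x + 192·x^2 + 216·x^3 + 108·x^4) + (-1 - 8·x - 18·x^2 - 12·x^3)·Dx + (1 + 7·x + 19·x^2 + 24·x^3 + 12·x^4)·Dx^2  (order 2).
h: a_k = -12, 120, 144, -240, -120, 432/5, 504/5, -3744/35, …
ICs: h(0) = -12, h′(0) = 120.

f: a_k = 4, 4, -2, 2, -5/2, 7/2, -21/4, 33/4, …
g: a_k = -3, 0, 27/2, 0, -81/8, 0, 243/80, 0, …
Sym-product of L_f,L_g gives L₀ (≤ ord 2).
Derive L from L₀ (diff closure).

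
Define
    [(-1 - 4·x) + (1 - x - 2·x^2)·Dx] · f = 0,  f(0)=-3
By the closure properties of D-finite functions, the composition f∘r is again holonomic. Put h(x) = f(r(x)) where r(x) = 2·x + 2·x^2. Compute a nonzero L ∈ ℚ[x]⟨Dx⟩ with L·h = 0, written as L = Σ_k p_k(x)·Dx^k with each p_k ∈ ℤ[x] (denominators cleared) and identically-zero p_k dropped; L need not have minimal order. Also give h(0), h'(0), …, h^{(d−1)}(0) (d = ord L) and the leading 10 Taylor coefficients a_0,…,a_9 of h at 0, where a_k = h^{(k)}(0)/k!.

f: a_k = -3, -3, -9, -15, -33, -63, -129, -255, -513, -1023, …
Substitute x→r, Dx→(1/r')Dx; clear ⇒ L₀.
L = (2 + 20·x + 48·x^2 + 32·x^3) + (-1 + 2·x + 10·x^2 + 16·x^3 + 8·x^4)·Dx  (order 1).
h: a_k = -3, -6, -42, -192, -924, -4488, -21624, -104448, -504336, -2435040, …
ICs: h(0) = -3.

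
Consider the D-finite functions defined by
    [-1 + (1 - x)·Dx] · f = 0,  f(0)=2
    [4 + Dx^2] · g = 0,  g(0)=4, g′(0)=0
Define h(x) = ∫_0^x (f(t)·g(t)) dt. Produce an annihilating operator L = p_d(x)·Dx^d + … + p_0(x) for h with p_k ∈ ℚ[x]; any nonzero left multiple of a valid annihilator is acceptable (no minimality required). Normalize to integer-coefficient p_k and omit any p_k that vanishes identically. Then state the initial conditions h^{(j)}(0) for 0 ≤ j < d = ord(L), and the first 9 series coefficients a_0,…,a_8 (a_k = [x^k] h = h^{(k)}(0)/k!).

L = (-4 + 4·x)·Dx + 2·Dx^2 + (-1 + x)·Dx^3  (order 3).
h: a_k = 0, 8, 4, -8/3, -2, -8/15, -4/9, -152/315, -19/45, …
ICs: h(0) = 0, h′(0) = 8, h′′(0) = 8.

f: a_k = 2, 2, 2, 2, 2, 2, 2, 2, 2, …
g: a_k = 4, 0, -8, 0, 8/3, 0, -16/45, 0, 8/315, …
h₀=f·g: eliminate ⇒ L₀, order ≤ 1·2.
Integrate: L := L₀·Dx.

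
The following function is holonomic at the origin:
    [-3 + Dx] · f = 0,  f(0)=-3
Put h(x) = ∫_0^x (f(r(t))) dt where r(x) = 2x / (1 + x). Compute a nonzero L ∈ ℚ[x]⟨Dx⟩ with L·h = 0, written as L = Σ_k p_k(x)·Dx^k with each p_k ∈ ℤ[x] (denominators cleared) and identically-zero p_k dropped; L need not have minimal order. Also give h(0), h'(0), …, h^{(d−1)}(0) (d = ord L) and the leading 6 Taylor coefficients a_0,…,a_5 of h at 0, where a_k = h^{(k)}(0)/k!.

f: a_k = -3, -9, -27/2, -27/2, -81/8, -243/40, …
h₀=f(r): pull back L_f along r ⇒ L₀.
h=∫h₀ ⇒ L = L₀·Dx.
L = -6·Dx + (1 + 2·x + x^2)·Dx^2  (order 2).
h: a_k = 0, -3, -9, -12, -9/2, 18/5, …
ICs: h(0) = 0, h′(0) = -3.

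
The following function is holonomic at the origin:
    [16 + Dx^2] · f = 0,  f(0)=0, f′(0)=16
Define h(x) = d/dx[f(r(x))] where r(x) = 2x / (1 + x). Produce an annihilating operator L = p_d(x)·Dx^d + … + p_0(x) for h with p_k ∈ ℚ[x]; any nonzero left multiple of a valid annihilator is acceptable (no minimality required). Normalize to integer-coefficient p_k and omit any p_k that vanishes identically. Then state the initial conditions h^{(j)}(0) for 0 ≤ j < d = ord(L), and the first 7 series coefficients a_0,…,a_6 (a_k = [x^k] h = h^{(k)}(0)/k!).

f: a_k = 0, 16, 0, -128/3, 0, 512/15, 0, …
f∘r: x↦r, Dx↦Dx/r' in L_f ⇒ L₀.
Derive L from L₀ (diff closure).
L = (70 + 12·x + 6·x^2) + (6 + 18·x + 18·x^2 + 6·x^3)·Dx + (1 + 4·x + 6·x^2 + 4·x^3 + x^4)·Dx^2  (order 2).
h: a_k = 32, -64, -928, 3968, -13856/3, -12480, 3033952/45, …
ICs: h(0) = 32, h′(0) = -64.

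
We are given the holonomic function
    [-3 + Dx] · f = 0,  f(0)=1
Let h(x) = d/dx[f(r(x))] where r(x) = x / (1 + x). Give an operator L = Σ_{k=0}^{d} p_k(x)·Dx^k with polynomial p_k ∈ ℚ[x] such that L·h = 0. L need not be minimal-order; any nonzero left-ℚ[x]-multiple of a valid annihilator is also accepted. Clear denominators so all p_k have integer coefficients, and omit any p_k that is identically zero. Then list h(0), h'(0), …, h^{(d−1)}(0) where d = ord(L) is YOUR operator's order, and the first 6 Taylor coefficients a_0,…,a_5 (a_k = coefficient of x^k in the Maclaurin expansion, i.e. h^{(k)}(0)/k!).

L = (1 - 2·x) + (-1 - 2·x - x^2)·Dx  (order 1).
h: a_k = 3, 3, -9/2, 3/2, 21/8, -207/40, …
ICs: h(0) = 3.

f: a_k = 1, 3, 9/2, 9/2, 27/8, 81/40, …
h₀=f(r): pull back L_f along r ⇒ L₀.
Differentiate: ansatz ord ≤ ord L₀ ⇒ L.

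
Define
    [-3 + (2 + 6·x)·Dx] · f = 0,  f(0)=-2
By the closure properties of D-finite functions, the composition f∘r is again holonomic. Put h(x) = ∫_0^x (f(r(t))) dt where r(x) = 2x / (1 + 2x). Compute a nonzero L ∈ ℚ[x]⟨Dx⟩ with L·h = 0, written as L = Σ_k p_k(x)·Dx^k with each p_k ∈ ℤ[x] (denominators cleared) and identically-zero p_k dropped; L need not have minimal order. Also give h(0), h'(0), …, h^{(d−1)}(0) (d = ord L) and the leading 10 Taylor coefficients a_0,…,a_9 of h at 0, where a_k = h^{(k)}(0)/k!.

L = -3·Dx + (1 + 10·x + 16·x^2)·Dx^2  (order 2).
h: a_k = 0, -2, -3, 7, -87/4, 1677/20, -3023/8, 106305/56, -658335/64, 11301055/192, …
ICs: h(0) = 0, h′(0) = -2.

f: a_k = -2, -3, 9/4, -27/8, 405/64, -1701/128, 15309/512, -72171/1024, 2814669/16384, -14073345/32768, …
f∘r: x↦r, Dx↦Dx/r' in L_f ⇒ L₀.
h=∫₀ˣh₀: take L = L₀·Dx.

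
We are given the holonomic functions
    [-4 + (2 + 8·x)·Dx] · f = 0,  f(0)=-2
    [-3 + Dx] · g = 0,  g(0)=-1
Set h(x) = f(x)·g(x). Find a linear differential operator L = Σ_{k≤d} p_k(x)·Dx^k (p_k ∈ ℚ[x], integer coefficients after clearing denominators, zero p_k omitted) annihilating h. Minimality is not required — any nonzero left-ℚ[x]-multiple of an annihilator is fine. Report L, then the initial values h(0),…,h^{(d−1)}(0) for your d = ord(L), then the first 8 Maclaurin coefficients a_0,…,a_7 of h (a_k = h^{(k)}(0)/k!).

f: a_k = -2, -4, 4, -8, 20, -56, 168, -528, …
g: a_k = -1, -3, -9/2, -9/2, -27/8, -81/40, -81/80, -243/560, …
f·g: L₀ = L_f ⊗_s L_g, ord ≤ 1·1.
L = (-5 - 12·x) + (1 + 4·x)·Dx  (order 1).
h: a_k = 2, 10, 17, 23, 43/4, 631/20, -459/8, 58749/280, …
ICs: h(0) = 2.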